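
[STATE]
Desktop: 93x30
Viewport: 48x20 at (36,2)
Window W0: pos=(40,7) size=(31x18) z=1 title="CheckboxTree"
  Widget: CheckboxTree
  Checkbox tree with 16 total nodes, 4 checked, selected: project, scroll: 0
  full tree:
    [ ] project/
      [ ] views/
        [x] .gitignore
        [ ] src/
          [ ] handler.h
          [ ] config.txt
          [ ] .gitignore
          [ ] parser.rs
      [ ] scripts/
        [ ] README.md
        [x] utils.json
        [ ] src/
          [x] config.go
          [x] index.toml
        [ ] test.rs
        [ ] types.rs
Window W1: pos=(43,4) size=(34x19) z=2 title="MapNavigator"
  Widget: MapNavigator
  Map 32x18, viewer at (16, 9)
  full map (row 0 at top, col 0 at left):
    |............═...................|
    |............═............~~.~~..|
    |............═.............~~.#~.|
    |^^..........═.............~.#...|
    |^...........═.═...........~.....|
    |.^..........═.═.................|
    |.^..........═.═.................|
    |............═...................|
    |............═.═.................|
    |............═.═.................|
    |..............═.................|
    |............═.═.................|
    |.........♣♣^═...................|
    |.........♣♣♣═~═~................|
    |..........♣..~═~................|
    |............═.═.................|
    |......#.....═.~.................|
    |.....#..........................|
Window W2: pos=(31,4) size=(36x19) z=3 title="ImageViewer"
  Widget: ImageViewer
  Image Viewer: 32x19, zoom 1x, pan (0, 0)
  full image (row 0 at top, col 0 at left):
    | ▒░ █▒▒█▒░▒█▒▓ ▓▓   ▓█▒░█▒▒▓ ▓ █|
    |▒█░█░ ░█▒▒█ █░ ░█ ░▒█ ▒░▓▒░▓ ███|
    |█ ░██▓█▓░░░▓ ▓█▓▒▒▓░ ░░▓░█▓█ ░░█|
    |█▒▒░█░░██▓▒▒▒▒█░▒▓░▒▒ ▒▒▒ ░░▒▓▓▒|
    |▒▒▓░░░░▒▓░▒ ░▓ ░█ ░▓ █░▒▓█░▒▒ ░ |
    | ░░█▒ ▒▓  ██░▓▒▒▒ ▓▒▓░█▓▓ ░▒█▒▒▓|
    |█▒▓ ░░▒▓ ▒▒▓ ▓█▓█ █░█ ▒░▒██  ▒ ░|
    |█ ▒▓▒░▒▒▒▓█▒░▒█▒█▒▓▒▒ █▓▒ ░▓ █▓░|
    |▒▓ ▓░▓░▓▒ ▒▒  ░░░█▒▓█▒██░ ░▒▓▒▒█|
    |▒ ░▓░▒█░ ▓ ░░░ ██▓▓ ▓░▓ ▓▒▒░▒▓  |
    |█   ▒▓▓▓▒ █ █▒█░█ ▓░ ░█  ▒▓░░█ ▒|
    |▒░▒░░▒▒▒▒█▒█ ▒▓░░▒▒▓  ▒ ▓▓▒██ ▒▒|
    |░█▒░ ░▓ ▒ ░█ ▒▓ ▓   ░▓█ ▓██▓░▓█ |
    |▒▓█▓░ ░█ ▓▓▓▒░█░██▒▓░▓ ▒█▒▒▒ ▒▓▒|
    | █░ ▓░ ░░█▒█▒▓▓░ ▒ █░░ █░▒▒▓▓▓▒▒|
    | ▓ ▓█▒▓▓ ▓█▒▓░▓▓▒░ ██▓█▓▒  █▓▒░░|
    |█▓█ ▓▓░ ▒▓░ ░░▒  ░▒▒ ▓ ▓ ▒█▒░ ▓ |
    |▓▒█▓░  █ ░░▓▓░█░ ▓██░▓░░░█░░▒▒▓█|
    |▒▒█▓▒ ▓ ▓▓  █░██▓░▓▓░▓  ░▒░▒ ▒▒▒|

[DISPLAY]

                                                
                                                
━━━━━━━━━━━━━━━━━━━━━━━━━━━━━━┓━━━━━━━━━┓       
geViewer                      ┃         ┃       
──────────────────────────────┨─────────┨       
█▒▒█▒░▒█▒▓ ▓▓   ▓█▒░█▒▒▓ ▓ █  ┃...~~.#~.┃       
░ ░█▒▒█ █░ ░█ ░▒█ ▒░▓▒░▓ ███  ┃...~.#...┃       
█▓█▓░░░▓ ▓█▓▒▒▓░ ░░▓░█▓█ ░░█  ┃...~.....┃       
█░░██▓▒▒▒▒█░▒▓░▒▒ ▒▒▒ ░░▒▓▓▒  ┃.........┃       
░░░▒▓░▒ ░▓ ░█ ░▓ █░▒▓█░▒▒ ░   ┃.........┃       
▒ ▒▓  ██░▓▒▒▒ ▓▒▓░█▓▓ ░▒█▒▒▓  ┃.........┃       
░░▒▓ ▒▒▓ ▓█▓█ █░█ ▒░▒██  ▒ ░  ┃.........┃       
▒░▒▒▒▓█▒░▒█▒█▒▓▒▒ █▓▒ ░▓ █▓░  ┃.........┃       
░▓░▓▒ ▒▒  ░░░█▒▓█▒██░ ░▒▓▒▒█  ┃.........┃       
░▒█░ ▓ ░░░ ██▓▓ ▓░▓ ▓▒▒░▒▓    ┃.........┃       
▒▓▓▓▒ █ █▒█░█ ▓░ ░█  ▒▓░░█ ▒  ┃.........┃       
░▒▒▒▒█▒█ ▒▓░░▒▒▓  ▒ ▓▓▒██ ▒▒  ┃.........┃       
 ░▓ ▒ ░█ ▒▓ ▓   ░▓█ ▓██▓░▓█   ┃.........┃       
░ ░█ ▓▓▓▒░█░██▒▓░▓ ▒█▒▒▒ ▒▓▒  ┃.........┃       
▓░ ░░█▒█▒▓▓░ ▒ █░░ █░▒▒▓▓▓▒▒  ┃.........┃       


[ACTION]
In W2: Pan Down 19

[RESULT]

                                                
                                                
━━━━━━━━━━━━━━━━━━━━━━━━━━━━━━┓━━━━━━━━━┓       
geViewer                      ┃         ┃       
──────────────────────────────┨─────────┨       
                              ┃...~~.#~.┃       
                              ┃...~.#...┃       
                              ┃...~.....┃       
                              ┃.........┃       
                              ┃.........┃       
                              ┃.........┃       
                              ┃.........┃       
                              ┃.........┃       
                              ┃.........┃       
                              ┃.........┃       
                              ┃.........┃       
                              ┃.........┃       
                              ┃.........┃       
                              ┃.........┃       
                              ┃.........┃       


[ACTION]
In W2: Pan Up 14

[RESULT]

                                                
                                                
━━━━━━━━━━━━━━━━━━━━━━━━━━━━━━┓━━━━━━━━━┓       
geViewer                      ┃         ┃       
──────────────────────────────┨─────────┨       
▒ ▒▓  ██░▓▒▒▒ ▓▒▓░█▓▓ ░▒█▒▒▓  ┃...~~.#~.┃       
░░▒▓ ▒▒▓ ▓█▓█ █░█ ▒░▒██  ▒ ░  ┃...~.#...┃       
▒░▒▒▒▓█▒░▒█▒█▒▓▒▒ █▓▒ ░▓ █▓░  ┃...~.....┃       
░▓░▓▒ ▒▒  ░░░█▒▓█▒██░ ░▒▓▒▒█  ┃.........┃       
░▒█░ ▓ ░░░ ██▓▓ ▓░▓ ▓▒▒░▒▓    ┃.........┃       
▒▓▓▓▒ █ █▒█░█ ▓░ ░█  ▒▓░░█ ▒  ┃.........┃       
░▒▒▒▒█▒█ ▒▓░░▒▒▓  ▒ ▓▓▒██ ▒▒  ┃.........┃       
 ░▓ ▒ ░█ ▒▓ ▓   ░▓█ ▓██▓░▓█   ┃.........┃       
░ ░█ ▓▓▓▒░█░██▒▓░▓ ▒█▒▒▒ ▒▓▒  ┃.........┃       
▓░ ░░█▒█▒▓▓░ ▒ █░░ █░▒▒▓▓▓▒▒  ┃.........┃       
█▒▓▓ ▓█▒▓░▓▓▒░ ██▓█▓▒  █▓▒░░  ┃.........┃       
▓▓░ ▒▓░ ░░▒  ░▒▒ ▓ ▓ ▒█▒░ ▓   ┃.........┃       
░  █ ░░▓▓░█░ ▓██░▓░░░█░░▒▒▓█  ┃.........┃       
▒ ▓ ▓▓  █░██▓░▓▓░▓  ░▒░▒ ▒▒▒  ┃.........┃       
                              ┃.........┃       


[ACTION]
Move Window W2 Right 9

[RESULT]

                                                
                                                
    ┏━━━━━━━━━━━━━━━━━━━━━━━━━━━━━━━━━━┓┓       
    ┃ ImageViewer                      ┃┃       
    ┠──────────────────────────────────┨┨       
    ┃ ░░█▒ ▒▓  ██░▓▒▒▒ ▓▒▓░█▓▓ ░▒█▒▒▓  ┃┃       
    ┃█▒▓ ░░▒▓ ▒▒▓ ▓█▓█ █░█ ▒░▒██  ▒ ░  ┃┃       
    ┃█ ▒▓▒░▒▒▒▓█▒░▒█▒█▒▓▒▒ █▓▒ ░▓ █▓░  ┃┃       
    ┃▒▓ ▓░▓░▓▒ ▒▒  ░░░█▒▓█▒██░ ░▒▓▒▒█  ┃┃       
    ┃▒ ░▓░▒█░ ▓ ░░░ ██▓▓ ▓░▓ ▓▒▒░▒▓    ┃┃       
    ┃█   ▒▓▓▓▒ █ █▒█░█ ▓░ ░█  ▒▓░░█ ▒  ┃┃       
    ┃▒░▒░░▒▒▒▒█▒█ ▒▓░░▒▒▓  ▒ ▓▓▒██ ▒▒  ┃┃       
    ┃░█▒░ ░▓ ▒ ░█ ▒▓ ▓   ░▓█ ▓██▓░▓█   ┃┃       
    ┃▒▓█▓░ ░█ ▓▓▓▒░█░██▒▓░▓ ▒█▒▒▒ ▒▓▒  ┃┃       
    ┃ █░ ▓░ ░░█▒█▒▓▓░ ▒ █░░ █░▒▒▓▓▓▒▒  ┃┃       
    ┃ ▓ ▓█▒▓▓ ▓█▒▓░▓▓▒░ ██▓█▓▒  █▓▒░░  ┃┃       
    ┃█▓█ ▓▓░ ▒▓░ ░░▒  ░▒▒ ▓ ▓ ▒█▒░ ▓   ┃┃       
    ┃▓▒█▓░  █ ░░▓▓░█░ ▓██░▓░░░█░░▒▒▓█  ┃┃       
    ┃▒▒█▓▒ ▓ ▓▓  █░██▓░▓▓░▓  ░▒░▒ ▒▒▒  ┃┃       
    ┃                                  ┃┃       


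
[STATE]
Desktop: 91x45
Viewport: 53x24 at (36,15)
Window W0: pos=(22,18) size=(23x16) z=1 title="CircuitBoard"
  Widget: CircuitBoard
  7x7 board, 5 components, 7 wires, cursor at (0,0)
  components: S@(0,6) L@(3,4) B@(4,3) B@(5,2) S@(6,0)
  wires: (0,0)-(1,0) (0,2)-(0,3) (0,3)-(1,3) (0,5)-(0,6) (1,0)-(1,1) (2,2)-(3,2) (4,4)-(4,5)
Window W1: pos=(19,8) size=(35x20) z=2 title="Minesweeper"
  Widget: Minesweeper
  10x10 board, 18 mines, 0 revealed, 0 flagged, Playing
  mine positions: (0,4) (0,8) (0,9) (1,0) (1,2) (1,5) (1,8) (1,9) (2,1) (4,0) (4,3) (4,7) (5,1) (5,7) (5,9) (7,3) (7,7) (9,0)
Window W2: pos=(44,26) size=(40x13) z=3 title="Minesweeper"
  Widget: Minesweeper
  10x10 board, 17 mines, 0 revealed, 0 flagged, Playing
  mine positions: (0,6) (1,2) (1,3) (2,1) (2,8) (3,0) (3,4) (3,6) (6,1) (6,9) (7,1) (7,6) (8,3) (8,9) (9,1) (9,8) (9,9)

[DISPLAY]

                 ┃                                   
                 ┃                                   
                 ┃                                   
                 ┃                                   
                 ┃                                   
                 ┃                                   
                 ┃                                   
                 ┃                                   
                 ┃                                   
                 ┃                                   
                 ┃                                   
        ┏━━━━━━━━━━━━━━━━━━━━━━━━━━━━━━━━━━━━━━┓     
━━━━━━━━┃ Minesweeper                          ┃     
       L┠──────────────────────────────────────┨     
        ┃■■■■■■■■■■                            ┃     
   B   ·┃■■■■■■■■■■                            ┃     
        ┃■■■■■■■■■■                            ┃     
        ┃■■■■■■■■■■                            ┃     
━━━━━━━━┃■■■■■■■■■■                            ┃     
        ┃■■■■■■■■■■                            ┃     
        ┃■■■■■■■■■■                            ┃     
        ┃■■■■■■■■■■                            ┃     
        ┃■■■■■■■■■■                            ┃     
        ┗━━━━━━━━━━━━━━━━━━━━━━━━━━━━━━━━━━━━━━┛     


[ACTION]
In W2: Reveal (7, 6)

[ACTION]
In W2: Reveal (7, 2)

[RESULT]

                 ┃                                   
                 ┃                                   
                 ┃                                   
                 ┃                                   
                 ┃                                   
                 ┃                                   
                 ┃                                   
                 ┃                                   
                 ┃                                   
                 ┃                                   
                 ┃                                   
        ┏━━━━━━━━━━━━━━━━━━━━━━━━━━━━━━━━━━━━━━┓     
━━━━━━━━┃ Minesweeper                          ┃     
       L┠──────────────────────────────────────┨     
        ┃■■■■■■✹■■■                            ┃     
   B   ·┃■■✹✹■■■■■■                            ┃     
        ┃■✹■■■■■■✹■                            ┃     
        ┃✹■■■✹■✹■■■                            ┃     
━━━━━━━━┃■■■■■■■■■■                            ┃     
        ┃■■■■■■■■■■                            ┃     
        ┃■✹■■■■■■■✹                            ┃     
        ┃■✹■■■■✹■■■                            ┃     
        ┃■■■✹■■■■■✹                            ┃     
        ┗━━━━━━━━━━━━━━━━━━━━━━━━━━━━━━━━━━━━━━┛     


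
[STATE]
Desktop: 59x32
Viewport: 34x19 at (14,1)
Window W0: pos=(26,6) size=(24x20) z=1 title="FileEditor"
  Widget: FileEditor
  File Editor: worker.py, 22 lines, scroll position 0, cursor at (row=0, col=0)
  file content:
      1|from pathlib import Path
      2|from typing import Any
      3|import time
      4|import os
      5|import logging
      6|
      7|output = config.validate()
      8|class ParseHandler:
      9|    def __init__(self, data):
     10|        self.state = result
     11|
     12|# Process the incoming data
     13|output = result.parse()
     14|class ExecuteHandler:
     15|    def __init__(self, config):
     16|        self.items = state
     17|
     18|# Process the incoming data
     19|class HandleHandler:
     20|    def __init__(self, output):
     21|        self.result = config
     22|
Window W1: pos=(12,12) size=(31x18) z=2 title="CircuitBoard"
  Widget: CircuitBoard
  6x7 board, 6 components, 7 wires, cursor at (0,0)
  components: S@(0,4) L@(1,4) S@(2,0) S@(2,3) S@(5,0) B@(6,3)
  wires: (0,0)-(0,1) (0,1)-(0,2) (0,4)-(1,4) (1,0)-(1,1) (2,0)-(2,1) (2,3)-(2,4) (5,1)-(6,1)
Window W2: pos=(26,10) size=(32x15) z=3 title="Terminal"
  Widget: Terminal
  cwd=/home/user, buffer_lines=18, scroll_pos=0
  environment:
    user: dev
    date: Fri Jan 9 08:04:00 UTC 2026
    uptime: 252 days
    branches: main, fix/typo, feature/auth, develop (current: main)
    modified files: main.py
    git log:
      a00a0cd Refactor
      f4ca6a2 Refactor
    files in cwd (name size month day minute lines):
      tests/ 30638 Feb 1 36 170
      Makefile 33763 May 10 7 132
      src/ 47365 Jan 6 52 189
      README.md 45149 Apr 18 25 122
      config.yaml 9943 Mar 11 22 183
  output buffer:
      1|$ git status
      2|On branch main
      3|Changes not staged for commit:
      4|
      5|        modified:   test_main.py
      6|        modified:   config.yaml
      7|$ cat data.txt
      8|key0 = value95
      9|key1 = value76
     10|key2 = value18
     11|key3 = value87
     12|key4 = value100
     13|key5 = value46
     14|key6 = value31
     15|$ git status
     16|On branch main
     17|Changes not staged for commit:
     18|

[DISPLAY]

                                  
                                  
                                  
                                  
                                  
            ┏━━━━━━━━━━━━━━━━━━━━━
            ┃ FileEditor          
            ┠─────────────────────
            ┃█rom pathlib import P
            ┏━━━━━━━━━━━━━━━━━━━━━
            ┃ Terminal            
━━━━━━━━━━━━┠─────────────────────
CircuitBoard┃$ git status         
────────────┃On branch main       
  0 1 2 3 4 ┃Changes not staged fo
  [.]─ · ─ ·┃                     
            ┃        modified:   t
   · ─ ·    ┃        modified:   c
            ┃$ cat data.txt       


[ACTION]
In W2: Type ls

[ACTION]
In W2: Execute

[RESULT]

                                  
                                  
                                  
                                  
                                  
            ┏━━━━━━━━━━━━━━━━━━━━━
            ┃ FileEditor          
            ┠─────────────────────
            ┃█rom pathlib import P
            ┏━━━━━━━━━━━━━━━━━━━━━
            ┃ Terminal            
━━━━━━━━━━━━┠─────────────────────
CircuitBoard┃key3 = value87       
────────────┃key4 = value100      
  0 1 2 3 4 ┃key5 = value46       
  [.]─ · ─ ·┃key6 = value31       
            ┃$ git status         
   · ─ ·    ┃On branch main       
            ┃Changes not staged fo


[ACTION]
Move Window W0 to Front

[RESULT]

                                  
                                  
                                  
                                  
                                  
            ┏━━━━━━━━━━━━━━━━━━━━━
            ┃ FileEditor          
            ┠─────────────────────
            ┃█rom pathlib import P
            ┃from typing import An
            ┃import time          
━━━━━━━━━━━━┃import os            
CircuitBoard┃import logging       
────────────┃                     
  0 1 2 3 4 ┃output = config.valid
  [.]─ · ─ ·┃class ParseHandler:  
            ┃    def __init__(self
   · ─ ·    ┃        self.state = 
            ┃                     


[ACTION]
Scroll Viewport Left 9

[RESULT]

                                  
                                  
                                  
                                  
                                  
                     ┏━━━━━━━━━━━━
                     ┃ FileEditor 
                     ┠────────────
                     ┃█rom pathlib
                     ┃from typing 
                     ┃import time 
       ┏━━━━━━━━━━━━━┃import os   
       ┃ CircuitBoard┃import loggi
       ┠─────────────┃            
       ┃   0 1 2 3 4 ┃output = con
       ┃0  [.]─ · ─ ·┃class ParseH
       ┃             ┃    def __in
       ┃1   · ─ ·    ┃        self
       ┃             ┃            


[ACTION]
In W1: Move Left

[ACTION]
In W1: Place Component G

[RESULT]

                                  
                                  
                                  
                                  
                                  
                     ┏━━━━━━━━━━━━
                     ┃ FileEditor 
                     ┠────────────
                     ┃█rom pathlib
                     ┃from typing 
                     ┃import time 
       ┏━━━━━━━━━━━━━┃import os   
       ┃ CircuitBoard┃import loggi
       ┠─────────────┃            
       ┃   0 1 2 3 4 ┃output = con
       ┃0  [G]─ · ─ ·┃class ParseH
       ┃             ┃    def __in
       ┃1   · ─ ·    ┃        self
       ┃             ┃            


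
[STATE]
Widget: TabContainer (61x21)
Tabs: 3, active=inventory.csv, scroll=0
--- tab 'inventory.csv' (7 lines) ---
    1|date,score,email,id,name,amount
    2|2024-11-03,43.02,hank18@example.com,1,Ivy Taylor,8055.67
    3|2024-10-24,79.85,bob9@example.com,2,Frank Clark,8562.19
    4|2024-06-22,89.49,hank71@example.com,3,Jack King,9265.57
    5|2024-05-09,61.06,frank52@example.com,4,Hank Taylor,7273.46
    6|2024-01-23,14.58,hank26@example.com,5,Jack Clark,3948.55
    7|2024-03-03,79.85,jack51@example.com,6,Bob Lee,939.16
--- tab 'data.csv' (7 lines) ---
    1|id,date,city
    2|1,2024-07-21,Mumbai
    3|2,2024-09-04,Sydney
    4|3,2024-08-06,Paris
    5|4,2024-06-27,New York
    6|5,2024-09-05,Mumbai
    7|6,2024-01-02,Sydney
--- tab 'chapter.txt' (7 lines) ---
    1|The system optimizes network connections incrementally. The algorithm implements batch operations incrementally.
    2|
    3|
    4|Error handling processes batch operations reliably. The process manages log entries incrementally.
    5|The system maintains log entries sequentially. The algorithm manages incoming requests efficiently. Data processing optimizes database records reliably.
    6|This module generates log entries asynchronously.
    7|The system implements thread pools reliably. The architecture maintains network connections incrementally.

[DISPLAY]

[inventory.csv]│ data.csv │ chapter.txt                      
─────────────────────────────────────────────────────────────
date,score,email,id,name,amount                              
2024-11-03,43.02,hank18@example.com,1,Ivy Taylor,8055.67     
2024-10-24,79.85,bob9@example.com,2,Frank Clark,8562.19      
2024-06-22,89.49,hank71@example.com,3,Jack King,9265.57      
2024-05-09,61.06,frank52@example.com,4,Hank Taylor,7273.46   
2024-01-23,14.58,hank26@example.com,5,Jack Clark,3948.55     
2024-03-03,79.85,jack51@example.com,6,Bob Lee,939.16         
                                                             
                                                             
                                                             
                                                             
                                                             
                                                             
                                                             
                                                             
                                                             
                                                             
                                                             
                                                             


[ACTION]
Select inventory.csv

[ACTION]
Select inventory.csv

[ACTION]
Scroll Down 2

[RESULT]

[inventory.csv]│ data.csv │ chapter.txt                      
─────────────────────────────────────────────────────────────
2024-10-24,79.85,bob9@example.com,2,Frank Clark,8562.19      
2024-06-22,89.49,hank71@example.com,3,Jack King,9265.57      
2024-05-09,61.06,frank52@example.com,4,Hank Taylor,7273.46   
2024-01-23,14.58,hank26@example.com,5,Jack Clark,3948.55     
2024-03-03,79.85,jack51@example.com,6,Bob Lee,939.16         
                                                             
                                                             
                                                             
                                                             
                                                             
                                                             
                                                             
                                                             
                                                             
                                                             
                                                             
                                                             
                                                             
                                                             


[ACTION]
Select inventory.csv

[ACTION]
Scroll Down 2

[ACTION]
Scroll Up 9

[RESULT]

[inventory.csv]│ data.csv │ chapter.txt                      
─────────────────────────────────────────────────────────────
date,score,email,id,name,amount                              
2024-11-03,43.02,hank18@example.com,1,Ivy Taylor,8055.67     
2024-10-24,79.85,bob9@example.com,2,Frank Clark,8562.19      
2024-06-22,89.49,hank71@example.com,3,Jack King,9265.57      
2024-05-09,61.06,frank52@example.com,4,Hank Taylor,7273.46   
2024-01-23,14.58,hank26@example.com,5,Jack Clark,3948.55     
2024-03-03,79.85,jack51@example.com,6,Bob Lee,939.16         
                                                             
                                                             
                                                             
                                                             
                                                             
                                                             
                                                             
                                                             
                                                             
                                                             
                                                             
                                                             


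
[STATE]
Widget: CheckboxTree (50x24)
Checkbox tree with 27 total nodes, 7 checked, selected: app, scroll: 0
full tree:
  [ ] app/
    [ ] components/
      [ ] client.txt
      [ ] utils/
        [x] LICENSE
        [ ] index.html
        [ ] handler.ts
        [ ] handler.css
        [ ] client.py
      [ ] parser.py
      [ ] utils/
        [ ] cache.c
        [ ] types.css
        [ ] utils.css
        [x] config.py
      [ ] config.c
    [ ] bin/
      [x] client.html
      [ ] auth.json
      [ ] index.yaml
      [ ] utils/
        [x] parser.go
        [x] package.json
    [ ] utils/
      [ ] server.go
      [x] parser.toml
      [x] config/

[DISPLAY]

>[-] app/                                         
   [-] components/                                
     [ ] client.txt                               
     [-] utils/                                   
       [x] LICENSE                                
       [ ] index.html                             
       [ ] handler.ts                             
       [ ] handler.css                            
       [ ] client.py                              
     [ ] parser.py                                
     [-] utils/                                   
       [ ] cache.c                                
       [ ] types.css                              
       [ ] utils.css                              
       [x] config.py                              
     [ ] config.c                                 
   [-] bin/                                       
     [x] client.html                              
     [ ] auth.json                                
     [ ] index.yaml                               
     [x] utils/                                   
       [x] parser.go                              
       [x] package.json                           
   [-] utils/                                     


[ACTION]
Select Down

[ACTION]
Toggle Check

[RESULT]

 [-] app/                                         
>  [x] components/                                
     [x] client.txt                               
     [x] utils/                                   
       [x] LICENSE                                
       [x] index.html                             
       [x] handler.ts                             
       [x] handler.css                            
       [x] client.py                              
     [x] parser.py                                
     [x] utils/                                   
       [x] cache.c                                
       [x] types.css                              
       [x] utils.css                              
       [x] config.py                              
     [x] config.c                                 
   [-] bin/                                       
     [x] client.html                              
     [ ] auth.json                                
     [ ] index.yaml                               
     [x] utils/                                   
       [x] parser.go                              
       [x] package.json                           
   [-] utils/                                     


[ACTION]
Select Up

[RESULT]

>[-] app/                                         
   [x] components/                                
     [x] client.txt                               
     [x] utils/                                   
       [x] LICENSE                                
       [x] index.html                             
       [x] handler.ts                             
       [x] handler.css                            
       [x] client.py                              
     [x] parser.py                                
     [x] utils/                                   
       [x] cache.c                                
       [x] types.css                              
       [x] utils.css                              
       [x] config.py                              
     [x] config.c                                 
   [-] bin/                                       
     [x] client.html                              
     [ ] auth.json                                
     [ ] index.yaml                               
     [x] utils/                                   
       [x] parser.go                              
       [x] package.json                           
   [-] utils/                                     


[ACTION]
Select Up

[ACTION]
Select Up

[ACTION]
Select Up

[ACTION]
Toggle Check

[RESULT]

>[x] app/                                         
   [x] components/                                
     [x] client.txt                               
     [x] utils/                                   
       [x] LICENSE                                
       [x] index.html                             
       [x] handler.ts                             
       [x] handler.css                            
       [x] client.py                              
     [x] parser.py                                
     [x] utils/                                   
       [x] cache.c                                
       [x] types.css                              
       [x] utils.css                              
       [x] config.py                              
     [x] config.c                                 
   [x] bin/                                       
     [x] client.html                              
     [x] auth.json                                
     [x] index.yaml                               
     [x] utils/                                   
       [x] parser.go                              
       [x] package.json                           
   [x] utils/                                     


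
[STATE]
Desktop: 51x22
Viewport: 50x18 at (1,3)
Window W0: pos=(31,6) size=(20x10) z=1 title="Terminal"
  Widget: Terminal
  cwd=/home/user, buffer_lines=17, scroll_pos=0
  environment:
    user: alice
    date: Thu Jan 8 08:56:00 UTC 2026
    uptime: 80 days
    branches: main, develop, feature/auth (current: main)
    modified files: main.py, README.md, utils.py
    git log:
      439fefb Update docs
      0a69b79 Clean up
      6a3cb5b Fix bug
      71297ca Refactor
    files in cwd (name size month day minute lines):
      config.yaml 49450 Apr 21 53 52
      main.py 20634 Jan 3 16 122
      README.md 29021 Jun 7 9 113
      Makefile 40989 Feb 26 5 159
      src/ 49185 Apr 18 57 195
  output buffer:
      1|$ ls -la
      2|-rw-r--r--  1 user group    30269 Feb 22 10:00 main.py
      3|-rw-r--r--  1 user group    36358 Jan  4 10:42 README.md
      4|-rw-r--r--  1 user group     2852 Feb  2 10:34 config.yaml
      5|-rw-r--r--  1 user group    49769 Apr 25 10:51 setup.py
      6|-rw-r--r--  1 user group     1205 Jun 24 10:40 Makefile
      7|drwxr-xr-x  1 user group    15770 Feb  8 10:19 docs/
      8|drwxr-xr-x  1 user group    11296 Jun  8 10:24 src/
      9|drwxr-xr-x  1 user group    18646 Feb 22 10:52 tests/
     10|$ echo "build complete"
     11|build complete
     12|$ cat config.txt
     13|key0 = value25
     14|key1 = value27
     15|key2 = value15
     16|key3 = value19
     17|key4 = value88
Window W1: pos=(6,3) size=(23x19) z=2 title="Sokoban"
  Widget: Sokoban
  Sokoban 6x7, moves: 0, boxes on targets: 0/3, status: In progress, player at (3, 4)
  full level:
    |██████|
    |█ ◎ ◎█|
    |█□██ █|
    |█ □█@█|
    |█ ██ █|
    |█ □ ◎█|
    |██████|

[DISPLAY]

     ┏━━━━━━━━━━━━━━━━━━━━━┓                      
     ┃ Sokoban             ┃                      
     ┠─────────────────────┨                      
     ┃██████               ┃  ┏━━━━━━━━━━━━━━━━━━┓
     ┃█ ◎ ◎█               ┃  ┃ Terminal         ┃
     ┃█□██ █               ┃  ┠──────────────────┨
     ┃█ □█@█               ┃  ┃$ ls -la          ┃
     ┃█ ██ █               ┃  ┃-rw-r--r--  1 user┃
     ┃█ □ ◎█               ┃  ┃-rw-r--r--  1 user┃
     ┃██████               ┃  ┃-rw-r--r--  1 user┃
     ┃Moves: 0  0/3        ┃  ┃-rw-r--r--  1 user┃
     ┃                     ┃  ┃-rw-r--r--  1 user┃
     ┃                     ┃  ┗━━━━━━━━━━━━━━━━━━┛
     ┃                     ┃                      
     ┃                     ┃                      
     ┃                     ┃                      
     ┃                     ┃                      
     ┃                     ┃                      


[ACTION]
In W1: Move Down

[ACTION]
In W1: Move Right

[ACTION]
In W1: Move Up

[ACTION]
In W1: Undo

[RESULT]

     ┏━━━━━━━━━━━━━━━━━━━━━┓                      
     ┃ Sokoban             ┃                      
     ┠─────────────────────┨                      
     ┃██████               ┃  ┏━━━━━━━━━━━━━━━━━━┓
     ┃█ ◎ ◎█               ┃  ┃ Terminal         ┃
     ┃█□██ █               ┃  ┠──────────────────┨
     ┃█ □█ █               ┃  ┃$ ls -la          ┃
     ┃█ ██@█               ┃  ┃-rw-r--r--  1 user┃
     ┃█ □ ◎█               ┃  ┃-rw-r--r--  1 user┃
     ┃██████               ┃  ┃-rw-r--r--  1 user┃
     ┃Moves: 1  0/3        ┃  ┃-rw-r--r--  1 user┃
     ┃                     ┃  ┃-rw-r--r--  1 user┃
     ┃                     ┃  ┗━━━━━━━━━━━━━━━━━━┛
     ┃                     ┃                      
     ┃                     ┃                      
     ┃                     ┃                      
     ┃                     ┃                      
     ┃                     ┃                      


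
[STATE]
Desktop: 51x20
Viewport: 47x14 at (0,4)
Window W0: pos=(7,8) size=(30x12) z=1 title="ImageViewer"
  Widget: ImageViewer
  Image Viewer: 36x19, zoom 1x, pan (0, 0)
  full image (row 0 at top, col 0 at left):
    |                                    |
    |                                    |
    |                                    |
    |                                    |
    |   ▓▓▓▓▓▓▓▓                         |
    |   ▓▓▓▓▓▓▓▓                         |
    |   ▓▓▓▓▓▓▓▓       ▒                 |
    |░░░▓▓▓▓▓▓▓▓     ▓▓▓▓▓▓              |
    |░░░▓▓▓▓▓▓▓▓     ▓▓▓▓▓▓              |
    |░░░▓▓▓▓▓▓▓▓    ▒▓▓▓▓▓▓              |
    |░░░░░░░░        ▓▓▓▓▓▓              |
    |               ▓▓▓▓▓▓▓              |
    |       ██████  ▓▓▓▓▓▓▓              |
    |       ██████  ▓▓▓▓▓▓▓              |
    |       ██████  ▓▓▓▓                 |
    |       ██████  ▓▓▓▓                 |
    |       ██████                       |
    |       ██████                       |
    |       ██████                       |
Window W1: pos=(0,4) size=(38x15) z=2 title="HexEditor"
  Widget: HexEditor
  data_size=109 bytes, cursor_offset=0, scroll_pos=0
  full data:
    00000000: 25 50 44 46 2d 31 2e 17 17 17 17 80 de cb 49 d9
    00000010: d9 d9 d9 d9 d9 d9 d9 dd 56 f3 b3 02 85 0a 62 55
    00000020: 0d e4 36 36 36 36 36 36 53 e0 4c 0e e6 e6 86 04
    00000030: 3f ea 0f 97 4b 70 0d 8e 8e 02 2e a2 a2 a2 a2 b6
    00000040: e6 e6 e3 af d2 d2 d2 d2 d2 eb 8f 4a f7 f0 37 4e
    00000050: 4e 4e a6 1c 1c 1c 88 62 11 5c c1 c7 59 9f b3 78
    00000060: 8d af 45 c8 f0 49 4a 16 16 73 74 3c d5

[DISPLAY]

┏━━━━━━━━━━━━━━━━━━━━━━━━━━━━━━━━━━━━┓         
┃ HexEditor                          ┃         
┠────────────────────────────────────┨         
┃00000000  25 50 44 46 2d 31 2e 17  1┃         
┃00000010  d9 d9 d9 d9 d9 d9 d9 dd  5┃         
┃00000020  0d e4 36 36 36 36 36 36  5┃         
┃00000030  3f ea 0f 97 4b 70 0d 8e  8┃         
┃00000040  e6 e6 e3 af d2 d2 d2 d2  d┃         
┃00000050  4e 4e a6 1c 1c 1c 88 62  1┃         
┃00000060  8d af 45 c8 f0 49 4a 16  1┃         
┃                                    ┃         
┃                                    ┃         
┃                                    ┃         
┃                                    ┃         


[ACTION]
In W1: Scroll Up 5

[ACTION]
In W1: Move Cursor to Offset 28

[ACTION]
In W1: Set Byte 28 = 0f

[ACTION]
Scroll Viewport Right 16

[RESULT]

━━━━━━━━━━━━━━━━━━━━━━━━━━━━━━━━━┓             
xEditor                          ┃             
─────────────────────────────────┨             
00000  25 50 44 46 2d 31 2e 17  1┃             
00010  d9 d9 d9 d9 d9 d9 d9 dd  5┃             
00020  0d e4 36 36 36 36 36 36  5┃             
00030  3f ea 0f 97 4b 70 0d 8e  8┃             
00040  e6 e6 e3 af d2 d2 d2 d2  d┃             
00050  4e 4e a6 1c 1c 1c 88 62  1┃             
00060  8d af 45 c8 f0 49 4a 16  1┃             
                                 ┃             
                                 ┃             
                                 ┃             
                                 ┃             
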